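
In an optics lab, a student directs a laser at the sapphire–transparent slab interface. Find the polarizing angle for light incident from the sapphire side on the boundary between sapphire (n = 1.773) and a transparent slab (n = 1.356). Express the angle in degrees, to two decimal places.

The reflected p-component vanishes when tan θ_B = n₂/n₁.
Brewster's condition: tan θ_B = n₂/n₁ = 1.356/1.773 = 0.7648.
So θ_B = arctan 0.7648 = 37.41°.

θ_B ≈ 37.41°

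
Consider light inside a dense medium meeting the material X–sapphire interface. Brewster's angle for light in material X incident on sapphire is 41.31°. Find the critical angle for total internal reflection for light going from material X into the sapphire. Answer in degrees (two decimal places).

From Brewster, n₂/n₁ = tan θ_B = tan 41.31° = 0.8788.
Then sin θ_c = n₂/n₁ = 0.8788, so θ_c = arcsin 0.8788 = 61.50°.

θ_c ≈ 61.50°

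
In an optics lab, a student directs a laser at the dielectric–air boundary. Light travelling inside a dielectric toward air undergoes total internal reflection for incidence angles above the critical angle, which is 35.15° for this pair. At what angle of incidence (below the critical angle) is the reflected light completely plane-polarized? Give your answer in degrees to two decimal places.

sin θ_c = n₂/n₁, so n₂/n₁ = sin 35.15° = 0.5757.
Brewster: tan θ_B = n₂/n₁ = 0.5757.
θ_B = arctan(0.5757) = 29.93°.

θ_B ≈ 29.93°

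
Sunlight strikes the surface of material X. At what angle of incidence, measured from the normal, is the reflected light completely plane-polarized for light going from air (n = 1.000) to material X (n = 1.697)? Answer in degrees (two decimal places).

Brewster's condition: tan θ_B = n₂/n₁ = 1.697/1.000 = 1.6970. Taking the arctangent, θ_B = 59.49°.

θ_B ≈ 59.49°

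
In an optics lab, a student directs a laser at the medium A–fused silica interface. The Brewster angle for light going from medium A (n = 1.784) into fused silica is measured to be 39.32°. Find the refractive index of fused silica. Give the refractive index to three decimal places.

Brewster's law: tan θ_B = n₂/n₁ (light incident in medium A, refracted into fused silica).
n₂ = n₁ tan θ_B = 1.784 × tan 39.32° = 1.461.

n ≈ 1.461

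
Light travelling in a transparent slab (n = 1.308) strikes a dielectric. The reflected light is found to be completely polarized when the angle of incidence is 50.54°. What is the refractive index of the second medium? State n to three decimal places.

Full polarization of the reflected beam means tan θ_B = n₂/n₁, where n₁ is the incident medium (a transparent slab).
n₂ = n₁ tan θ_B = 1.308 × tan 50.54° = 1.589.

n ≈ 1.589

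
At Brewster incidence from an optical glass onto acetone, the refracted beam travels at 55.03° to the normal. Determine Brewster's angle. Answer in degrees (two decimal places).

At Brewster's angle the reflected and refracted rays are perpendicular, so θ_B + θ_t = 90°.
So θ_B = 90° − θ_t = 90° − 55.03° = 34.97°.

θ_B ≈ 34.97°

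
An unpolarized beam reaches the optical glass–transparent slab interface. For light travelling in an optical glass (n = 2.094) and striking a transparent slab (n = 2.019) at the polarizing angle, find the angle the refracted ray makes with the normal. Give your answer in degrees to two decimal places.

θ_t ≈ 46.04°

tan θ_B = n₂/n₁ = 2.019/2.094 = 0.9642, so θ_B = 43.96°.
At Brewster's angle the reflected and refracted rays are perpendicular, so θ_t = 90° − θ_B = 90° − 43.96° = 46.04°.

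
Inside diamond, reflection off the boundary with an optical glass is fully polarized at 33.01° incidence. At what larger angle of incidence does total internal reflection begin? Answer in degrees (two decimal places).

θ_c ≈ 40.52°

n₂/n₁ = tan 33.01° = 0.6497; the critical angle satisfies sin θ_c = n₂/n₁.
θ_c = arcsin(0.6497) = 40.52°.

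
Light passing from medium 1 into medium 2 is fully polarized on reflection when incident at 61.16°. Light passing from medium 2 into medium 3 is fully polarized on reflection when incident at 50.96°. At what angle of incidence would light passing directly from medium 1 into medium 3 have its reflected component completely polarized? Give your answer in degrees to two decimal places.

θ_B ≈ 65.94°

Each Brewster angle gives a ratio: n₂/n₁ = tan 61.16° = 1.8160, n₃/n₂ = tan 50.96° = 1.2331.
n₃/n₁ = 2.2394. Then tan θ_B(1→3) = n₃/n₁, so θ_B(1→3) = arctan(2.2394) = 65.94°.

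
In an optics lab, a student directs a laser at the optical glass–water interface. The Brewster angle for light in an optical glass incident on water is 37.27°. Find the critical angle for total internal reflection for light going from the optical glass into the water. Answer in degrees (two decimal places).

tan θ_B = n₂/n₁ = tan 37.27° = 0.7610.
Total internal reflection: sin θ_c = n₂/n₁ = 0.7610.
θ_c = arcsin(0.7610) = 49.55°.

θ_c ≈ 49.55°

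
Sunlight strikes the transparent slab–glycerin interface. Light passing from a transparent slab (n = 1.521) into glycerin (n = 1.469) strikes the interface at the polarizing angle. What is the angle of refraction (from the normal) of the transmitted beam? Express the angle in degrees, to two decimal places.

θ_t ≈ 46.00°

θ_B = arctan(n₂/n₁) = arctan(1.469/1.521) = 44.00°.
The refracted ray is perpendicular to the reflected ray, so θ_t = 90° − θ_B = 46.00°.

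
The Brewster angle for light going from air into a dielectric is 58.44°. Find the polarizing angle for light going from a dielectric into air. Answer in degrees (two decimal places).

tan θ_B' = n₁/n₂ = 1/tan θ_B, so θ_B' = 90° − θ_B.
θ_B' = 90° − 58.44° = 31.56°.

θ_B' ≈ 31.56°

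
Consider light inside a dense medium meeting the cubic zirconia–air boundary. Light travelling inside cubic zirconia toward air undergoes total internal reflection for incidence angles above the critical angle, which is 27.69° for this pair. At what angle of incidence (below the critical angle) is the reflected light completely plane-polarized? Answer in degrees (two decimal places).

θ_B ≈ 24.92°

At the critical angle sin θ_c = n₂/n₁, giving n₂/n₁ = sin 27.69° = 0.4647.
Then tan θ_B = n₂/n₁ = 0.4647, so θ_B = arctan 0.4647 = 24.92°.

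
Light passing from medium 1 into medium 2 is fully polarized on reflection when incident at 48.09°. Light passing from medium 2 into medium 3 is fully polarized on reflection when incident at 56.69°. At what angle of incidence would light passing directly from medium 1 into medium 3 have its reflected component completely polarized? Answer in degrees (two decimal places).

θ_B ≈ 59.47°

tan θ_B(1→2) = n₂/n₁ = tan 48.09° = 1.1141.
tan θ_B(2→3) = n₃/n₂ = tan 56.69° = 1.5218.
n₃/n₁ = 1.6955. Then tan θ_B(1→3) = n₃/n₁, so θ_B(1→3) = arctan(1.6955) = 59.47°.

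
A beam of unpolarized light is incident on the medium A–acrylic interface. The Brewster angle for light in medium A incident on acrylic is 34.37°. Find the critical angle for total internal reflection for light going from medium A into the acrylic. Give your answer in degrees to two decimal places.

From Brewster, n₂/n₁ = tan θ_B = tan 34.37° = 0.6839.
Then sin θ_c = n₂/n₁ = 0.6839, so θ_c = arcsin 0.6839 = 43.15°.

θ_c ≈ 43.15°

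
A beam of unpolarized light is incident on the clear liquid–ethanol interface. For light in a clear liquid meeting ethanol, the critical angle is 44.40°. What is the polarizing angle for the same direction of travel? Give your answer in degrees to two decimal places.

θ_B ≈ 34.98°

sin θ_c = n₂/n₁, so n₂/n₁ = sin 44.40° = 0.6997.
Brewster: tan θ_B = n₂/n₁ = 0.6997.
θ_B = arctan(0.6997) = 34.98°.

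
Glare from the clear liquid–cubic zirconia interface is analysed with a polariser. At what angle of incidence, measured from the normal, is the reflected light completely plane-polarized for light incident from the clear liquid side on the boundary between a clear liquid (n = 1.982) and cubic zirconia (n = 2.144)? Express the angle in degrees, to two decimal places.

θ_B ≈ 47.25°

Brewster's condition: tan θ_B = n₂/n₁ = 2.144/1.982 = 1.0817.
So θ_B = arctan 1.0817 = 47.25°.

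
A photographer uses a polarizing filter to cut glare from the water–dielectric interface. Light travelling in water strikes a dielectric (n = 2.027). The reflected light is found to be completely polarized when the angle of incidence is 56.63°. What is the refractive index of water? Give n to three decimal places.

At the polarizing angle, tan θ_B = n₂/n₁ with n₁ on the incident side (water) and n₂ on the transmitted side (a dielectric).
n₁ = n₂ / tan θ_B = 2.027 / tan 56.63° = 1.335.

n ≈ 1.335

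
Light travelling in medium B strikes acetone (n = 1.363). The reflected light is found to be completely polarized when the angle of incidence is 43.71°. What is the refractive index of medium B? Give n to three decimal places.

n ≈ 1.426

Brewster's law: tan θ_B = n₂/n₁ (light incident in medium B, refracted into acetone).
n₁ = n₂ / tan θ_B = 1.363 / tan 43.71° = 1.426.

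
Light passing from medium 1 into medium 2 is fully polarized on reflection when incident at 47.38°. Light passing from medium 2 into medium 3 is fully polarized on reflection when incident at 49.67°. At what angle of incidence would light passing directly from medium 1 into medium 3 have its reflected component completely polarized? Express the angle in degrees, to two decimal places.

Each Brewster angle gives a ratio: n₂/n₁ = tan 47.38° = 1.0867, n₃/n₂ = tan 49.67° = 1.1779.
Multiplying, n₃/n₁ = 1.0867 × 1.1779 = 1.2801, and θ_B(1→3) = arctan 1.2801 = 52.00°.

θ_B ≈ 52.00°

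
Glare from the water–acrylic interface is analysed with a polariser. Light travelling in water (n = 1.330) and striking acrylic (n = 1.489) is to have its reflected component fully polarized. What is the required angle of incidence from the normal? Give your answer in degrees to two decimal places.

Brewster's condition: tan θ_B = n₂/n₁ = 1.489/1.330 = 1.1195.
θ_B = arctan(1.1195) = 48.23°.

θ_B ≈ 48.23°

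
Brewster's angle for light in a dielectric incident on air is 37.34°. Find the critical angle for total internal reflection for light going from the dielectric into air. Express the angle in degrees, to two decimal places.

θ_c ≈ 49.72°

n₂/n₁ = tan 37.34° = 0.7629; the critical angle satisfies sin θ_c = n₂/n₁.
θ_c = arcsin(0.7629) = 49.72°.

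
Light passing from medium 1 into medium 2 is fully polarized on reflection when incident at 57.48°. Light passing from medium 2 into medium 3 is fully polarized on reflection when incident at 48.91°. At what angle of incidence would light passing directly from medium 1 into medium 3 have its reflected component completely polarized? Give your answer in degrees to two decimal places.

θ_B ≈ 60.93°

Each Brewster angle gives a ratio: n₂/n₁ = tan 57.48° = 1.5685, n₃/n₂ = tan 48.91° = 1.1467.
So n₃/n₁ = (n₂/n₁)(n₃/n₂) = 1.5685 × 1.1467 = 1.7986.
θ_B(1→3) = arctan(1.7986) = 60.93°.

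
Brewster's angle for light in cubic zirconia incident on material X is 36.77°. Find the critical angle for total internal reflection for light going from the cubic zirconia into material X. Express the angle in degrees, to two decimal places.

n₂/n₁ = tan 36.77° = 0.7473; the critical angle satisfies sin θ_c = n₂/n₁.
θ_c = arcsin(0.7473) = 48.36°.

θ_c ≈ 48.36°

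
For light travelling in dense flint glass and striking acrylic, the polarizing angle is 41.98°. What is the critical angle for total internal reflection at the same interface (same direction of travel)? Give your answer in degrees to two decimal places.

From Brewster, n₂/n₁ = tan θ_B = tan 41.98° = 0.8998.
Then sin θ_c = n₂/n₁ = 0.8998, so θ_c = arcsin 0.8998 = 64.13°.

θ_c ≈ 64.13°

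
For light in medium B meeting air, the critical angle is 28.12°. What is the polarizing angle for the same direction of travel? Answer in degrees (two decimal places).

θ_B ≈ 25.24°

At the critical angle sin θ_c = n₂/n₁, giving n₂/n₁ = sin 28.12° = 0.4713.
Then tan θ_B = n₂/n₁ = 0.4713, so θ_B = arctan 0.4713 = 25.24°.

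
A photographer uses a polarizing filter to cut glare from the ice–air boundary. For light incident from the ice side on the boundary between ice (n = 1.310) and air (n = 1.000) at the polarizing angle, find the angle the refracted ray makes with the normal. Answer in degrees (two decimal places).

θ_t ≈ 52.64°

First find Brewster's angle: tan θ_B = 1.000/1.310 = 0.7634, giving θ_B = 37.36°.
The refracted ray is perpendicular to the reflected ray, so θ_t = 90° − θ_B = 52.64°.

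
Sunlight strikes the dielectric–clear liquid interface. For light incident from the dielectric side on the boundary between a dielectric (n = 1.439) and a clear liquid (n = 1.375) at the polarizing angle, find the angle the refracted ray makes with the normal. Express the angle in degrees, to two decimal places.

tan θ_B = n₂/n₁ = 1.375/1.439 = 0.9555, so θ_B = 43.70°.
At Brewster's angle the reflected and refracted rays are perpendicular, so θ_t = 90° − θ_B = 90° − 43.70° = 46.30°.

θ_t ≈ 46.30°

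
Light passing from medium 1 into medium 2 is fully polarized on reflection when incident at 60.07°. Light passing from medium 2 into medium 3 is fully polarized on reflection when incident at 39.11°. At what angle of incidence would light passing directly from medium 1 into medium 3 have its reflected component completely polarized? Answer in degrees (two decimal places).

n₂/n₁ = tan 60.07° = 1.7369 and n₃/n₂ = tan 39.11° = 0.8130.
Multiplying, n₃/n₁ = 1.7369 × 0.8130 = 1.4121, and θ_B(1→3) = arctan 1.4121 = 54.69°.

θ_B ≈ 54.69°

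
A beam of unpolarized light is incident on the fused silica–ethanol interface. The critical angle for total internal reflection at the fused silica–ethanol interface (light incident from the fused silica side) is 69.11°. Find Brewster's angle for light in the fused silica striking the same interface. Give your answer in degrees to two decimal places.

θ_B ≈ 43.05°

n₂/n₁ = sin θ_c = sin 69.11° = 0.9343.
tan θ_B equals the same ratio, so θ_B = arctan(0.9343) = 43.05°.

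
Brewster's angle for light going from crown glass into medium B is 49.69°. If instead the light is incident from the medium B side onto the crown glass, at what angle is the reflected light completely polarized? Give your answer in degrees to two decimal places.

θ_B' ≈ 40.31°

tan θ_B' = n₁/n₂ = 1/tan θ_B, so θ_B' = 90° − θ_B.
θ_B' = 90° − 49.69° = 40.31°.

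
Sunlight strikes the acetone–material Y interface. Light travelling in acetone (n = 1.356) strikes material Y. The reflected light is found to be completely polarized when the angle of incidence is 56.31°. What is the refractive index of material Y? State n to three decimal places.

Full polarization of the reflected beam means tan θ_B = n₂/n₁, where n₁ is the incident medium (acetone).
n₂ = n₁ tan θ_B = 1.356 × tan 56.31° = 2.034.

n ≈ 2.034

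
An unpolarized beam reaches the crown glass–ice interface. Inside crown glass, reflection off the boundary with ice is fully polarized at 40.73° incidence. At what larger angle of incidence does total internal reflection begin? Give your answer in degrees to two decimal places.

θ_c ≈ 59.43°

From Brewster, n₂/n₁ = tan θ_B = tan 40.73° = 0.8610.
Then sin θ_c = n₂/n₁ = 0.8610, so θ_c = arcsin 0.8610 = 59.43°.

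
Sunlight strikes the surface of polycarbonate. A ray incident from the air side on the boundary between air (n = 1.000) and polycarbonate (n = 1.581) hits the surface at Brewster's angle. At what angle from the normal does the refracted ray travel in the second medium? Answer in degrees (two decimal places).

θ_t ≈ 32.31°

θ_B = arctan(n₂/n₁) = arctan(1.581/1.000) = 57.69°.
The refracted ray is perpendicular to the reflected ray, so θ_t = 90° − θ_B = 32.31°.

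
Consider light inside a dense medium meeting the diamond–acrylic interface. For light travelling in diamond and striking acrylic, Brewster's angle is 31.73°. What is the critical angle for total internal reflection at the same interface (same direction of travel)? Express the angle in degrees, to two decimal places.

tan θ_B = n₂/n₁ = tan 31.73° = 0.6183.
Total internal reflection: sin θ_c = n₂/n₁ = 0.6183.
θ_c = arcsin(0.6183) = 38.19°.

θ_c ≈ 38.19°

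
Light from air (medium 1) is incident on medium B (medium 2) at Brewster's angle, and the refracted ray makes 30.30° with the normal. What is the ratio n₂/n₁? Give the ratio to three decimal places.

n₂/n₁ ≈ 1.711

θ_B + θ_t = 90°, so θ_B = 90° − 30.30° = 59.70°.
Then n₂/n₁ = tan θ_B = tan 59.70° = 1.711.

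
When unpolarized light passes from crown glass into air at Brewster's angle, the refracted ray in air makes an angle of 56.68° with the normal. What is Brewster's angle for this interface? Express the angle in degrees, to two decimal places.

θ_B ≈ 33.32°

Since the reflected and refracted rays are at right angles at the polarizing angle, θ_B + θ_t = 90°.
θ_B = 90° − 56.68° = 33.32°.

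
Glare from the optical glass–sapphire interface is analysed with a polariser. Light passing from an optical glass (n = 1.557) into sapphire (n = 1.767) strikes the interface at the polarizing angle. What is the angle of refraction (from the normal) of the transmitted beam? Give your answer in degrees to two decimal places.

θ_t ≈ 41.39°

tan θ_B = n₂/n₁ = 1.767/1.557 = 1.1349, so θ_B = 48.61°.
At Brewster's angle the reflected and refracted rays are perpendicular, so θ_t = 90° − θ_B = 90° − 48.61° = 41.39°.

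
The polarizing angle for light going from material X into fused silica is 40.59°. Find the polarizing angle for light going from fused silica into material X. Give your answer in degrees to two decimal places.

Reversing the direction swaps n₁ and n₂, so tan θ_B' = 1/tan θ_B and θ_B' = 90° − θ_B.
Hence θ_B' = 90° − 40.59° = 49.41°.

θ_B' ≈ 49.41°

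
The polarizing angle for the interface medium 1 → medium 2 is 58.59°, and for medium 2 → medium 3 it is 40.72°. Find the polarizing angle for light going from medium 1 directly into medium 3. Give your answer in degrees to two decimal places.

tan θ_B(1→2) = n₂/n₁ = tan 58.59° = 1.6376.
tan θ_B(2→3) = n₃/n₂ = tan 40.72° = 0.8607.
So n₃/n₁ = (n₂/n₁)(n₃/n₂) = 1.6376 × 0.8607 = 1.4096.
θ_B(1→3) = arctan(1.4096) = 54.65°.

θ_B ≈ 54.65°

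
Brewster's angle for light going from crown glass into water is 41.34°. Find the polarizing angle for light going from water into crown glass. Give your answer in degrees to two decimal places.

tan θ_B' = n₁/n₂ = 1/tan θ_B, so θ_B' = 90° − θ_B.
θ_B' = 90° − 41.34° = 48.66°.

θ_B' ≈ 48.66°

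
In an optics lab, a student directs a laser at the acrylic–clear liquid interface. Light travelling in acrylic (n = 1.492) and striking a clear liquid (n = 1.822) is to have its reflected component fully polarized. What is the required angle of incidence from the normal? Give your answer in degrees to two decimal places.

θ_B ≈ 50.69°

At Brewster's angle the reflected and refracted rays are perpendicular, which with Snell's law gives tan θ_B = n₂/n₁.
tan θ_B = n₂/n₁ = 1.822/1.492 = 1.2212.
θ_B = arctan(1.2212) = 50.69°.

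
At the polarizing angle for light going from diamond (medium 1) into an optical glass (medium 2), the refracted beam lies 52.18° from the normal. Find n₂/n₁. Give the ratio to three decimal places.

n₂/n₁ ≈ 0.776

At Brewster incidence θ_B = 90° − θ_t = 90° − 52.18° = 37.82°.
Then n₂/n₁ = tan θ_B = tan 37.82° = 0.776.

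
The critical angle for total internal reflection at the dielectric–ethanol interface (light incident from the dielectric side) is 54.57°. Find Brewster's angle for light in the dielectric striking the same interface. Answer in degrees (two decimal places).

θ_B ≈ 39.17°

At the critical angle sin θ_c = n₂/n₁, giving n₂/n₁ = sin 54.57° = 0.8148.
Then tan θ_B = n₂/n₁ = 0.8148, so θ_B = arctan 0.8148 = 39.17°.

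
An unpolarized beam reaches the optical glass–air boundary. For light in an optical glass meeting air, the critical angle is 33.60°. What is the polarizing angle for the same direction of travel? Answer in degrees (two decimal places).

n₂/n₁ = sin θ_c = sin 33.60° = 0.5534.
tan θ_B equals the same ratio, so θ_B = arctan(0.5534) = 28.96°.

θ_B ≈ 28.96°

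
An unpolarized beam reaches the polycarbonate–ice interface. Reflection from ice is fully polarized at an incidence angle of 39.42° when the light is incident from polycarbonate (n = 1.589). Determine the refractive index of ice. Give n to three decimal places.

Full polarization of the reflected beam means tan θ_B = n₂/n₁, where n₁ is the incident medium (polycarbonate).
n₂ = n₁ tan θ_B = 1.589 × tan 39.42° = 1.306.

n ≈ 1.306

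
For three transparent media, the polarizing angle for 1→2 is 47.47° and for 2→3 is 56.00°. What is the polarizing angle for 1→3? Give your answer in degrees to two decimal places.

tan θ_B(1→2) = n₂/n₁ = tan 47.47° = 1.0902.
tan θ_B(2→3) = n₃/n₂ = tan 56.00° = 1.4826.
n₃/n₁ = 1.6162. Then tan θ_B(1→3) = n₃/n₁, so θ_B(1→3) = arctan(1.6162) = 58.25°.

θ_B ≈ 58.25°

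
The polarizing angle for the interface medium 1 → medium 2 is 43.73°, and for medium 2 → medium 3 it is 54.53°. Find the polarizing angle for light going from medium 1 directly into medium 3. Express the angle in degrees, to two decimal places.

θ_B ≈ 53.32°

n₂/n₁ = tan 43.73° = 0.9566 and n₃/n₂ = tan 54.53° = 1.4035.
n₃/n₁ = 1.3426. Then tan θ_B(1→3) = n₃/n₁, so θ_B(1→3) = arctan(1.3426) = 53.32°.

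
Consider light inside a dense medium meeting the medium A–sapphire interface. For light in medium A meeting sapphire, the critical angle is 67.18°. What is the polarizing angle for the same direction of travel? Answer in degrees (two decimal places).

n₂/n₁ = sin θ_c = sin 67.18° = 0.9217.
tan θ_B equals the same ratio, so θ_B = arctan(0.9217) = 42.67°.

θ_B ≈ 42.67°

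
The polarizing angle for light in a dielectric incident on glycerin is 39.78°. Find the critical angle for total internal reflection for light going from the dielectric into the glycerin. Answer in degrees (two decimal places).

θ_c ≈ 56.36°

tan θ_B = n₂/n₁ = tan 39.78° = 0.8326.
Total internal reflection: sin θ_c = n₂/n₁ = 0.8326.
θ_c = arcsin(0.8326) = 56.36°.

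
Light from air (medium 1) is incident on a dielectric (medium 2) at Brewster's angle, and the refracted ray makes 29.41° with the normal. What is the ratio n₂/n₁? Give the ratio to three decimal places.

n₂/n₁ ≈ 1.774

At Brewster incidence θ_B = 90° − θ_t = 90° − 29.41° = 60.59°.
Then n₂/n₁ = tan θ_B = tan 60.59° = 1.774.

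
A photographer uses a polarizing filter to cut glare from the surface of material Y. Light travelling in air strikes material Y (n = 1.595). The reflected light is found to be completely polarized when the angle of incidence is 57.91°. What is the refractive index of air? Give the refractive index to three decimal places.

Full polarization of the reflected beam means tan θ_B = n₂/n₁, where n₁ is the incident medium (air).
n₁ = n₂ / tan θ_B = 1.595 / tan 57.91° = 1.000.

n ≈ 1.000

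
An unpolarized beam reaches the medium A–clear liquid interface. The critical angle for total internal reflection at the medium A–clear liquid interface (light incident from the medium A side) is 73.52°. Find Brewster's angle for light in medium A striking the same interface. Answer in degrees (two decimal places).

At the critical angle sin θ_c = n₂/n₁, giving n₂/n₁ = sin 73.52° = 0.9589.
Then tan θ_B = n₂/n₁ = 0.9589, so θ_B = arctan 0.9589 = 43.80°.

θ_B ≈ 43.80°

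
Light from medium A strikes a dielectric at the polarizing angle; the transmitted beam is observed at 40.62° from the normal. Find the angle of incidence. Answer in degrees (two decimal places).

At Brewster's angle the reflected and refracted rays are perpendicular, so θ_B + θ_t = 90°.
θ_B = 90° − 40.62° = 49.38°.

θ_B ≈ 49.38°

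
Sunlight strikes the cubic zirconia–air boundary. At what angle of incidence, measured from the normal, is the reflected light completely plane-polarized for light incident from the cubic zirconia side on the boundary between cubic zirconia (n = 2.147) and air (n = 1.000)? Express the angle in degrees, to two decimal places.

Brewster's condition: tan θ_B = n₂/n₁ = 1.000/2.147 = 0.4658.
θ_B = arctan(0.4658) = 24.97°.

θ_B ≈ 24.97°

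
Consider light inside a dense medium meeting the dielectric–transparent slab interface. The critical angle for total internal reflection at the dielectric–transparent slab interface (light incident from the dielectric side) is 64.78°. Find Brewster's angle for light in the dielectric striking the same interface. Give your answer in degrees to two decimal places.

At the critical angle sin θ_c = n₂/n₁, giving n₂/n₁ = sin 64.78° = 0.9047.
Then tan θ_B = n₂/n₁ = 0.9047, so θ_B = arctan 0.9047 = 42.13°.

θ_B ≈ 42.13°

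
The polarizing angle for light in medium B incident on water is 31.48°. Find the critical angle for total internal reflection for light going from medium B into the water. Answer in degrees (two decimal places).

From Brewster, n₂/n₁ = tan θ_B = tan 31.48° = 0.6123.
Then sin θ_c = n₂/n₁ = 0.6123, so θ_c = arcsin 0.6123 = 37.76°.

θ_c ≈ 37.76°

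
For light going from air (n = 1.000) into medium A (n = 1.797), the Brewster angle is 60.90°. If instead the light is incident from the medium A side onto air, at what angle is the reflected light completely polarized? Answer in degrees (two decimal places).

θ_B' ≈ 29.10°

tan θ_B' = n₁/n₂ = 1/tan θ_B, so θ_B' = 90° − θ_B.
θ_B' = 90° − 60.90° = 29.10°.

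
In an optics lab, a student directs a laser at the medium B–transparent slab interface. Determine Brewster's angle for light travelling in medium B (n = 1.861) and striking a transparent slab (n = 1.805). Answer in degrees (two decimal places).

Brewster's condition: tan θ_B = n₂/n₁ = 1.805/1.861 = 0.9699. Taking the arctangent, θ_B = 44.12°.

θ_B ≈ 44.12°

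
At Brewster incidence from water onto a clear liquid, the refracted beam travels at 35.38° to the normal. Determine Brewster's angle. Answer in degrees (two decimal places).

θ_B ≈ 54.62°

Brewster's condition makes the reflected and refracted beams perpendicular: θ_B + θ_t = 90°.
θ_B = 90° − 35.38° = 54.62°.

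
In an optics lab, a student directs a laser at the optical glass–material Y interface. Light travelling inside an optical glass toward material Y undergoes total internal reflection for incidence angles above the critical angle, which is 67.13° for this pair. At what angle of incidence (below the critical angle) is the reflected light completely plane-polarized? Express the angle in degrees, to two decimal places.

n₂/n₁ = sin θ_c = sin 67.13° = 0.9214.
tan θ_B equals the same ratio, so θ_B = arctan(0.9214) = 42.66°.

θ_B ≈ 42.66°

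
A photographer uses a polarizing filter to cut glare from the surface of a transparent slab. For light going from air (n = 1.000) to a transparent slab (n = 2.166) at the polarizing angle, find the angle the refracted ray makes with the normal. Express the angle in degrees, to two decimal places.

θ_t ≈ 24.78°

θ_B = arctan(n₂/n₁) = arctan(2.166/1.000) = 65.22°.
The refracted ray is perpendicular to the reflected ray, so θ_t = 90° − θ_B = 24.78°.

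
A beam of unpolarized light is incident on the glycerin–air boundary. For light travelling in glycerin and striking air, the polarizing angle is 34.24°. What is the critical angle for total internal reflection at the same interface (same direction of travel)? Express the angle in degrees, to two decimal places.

From Brewster, n₂/n₁ = tan θ_B = tan 34.24° = 0.6806.
Then sin θ_c = n₂/n₁ = 0.6806, so θ_c = arcsin 0.6806 = 42.89°.

θ_c ≈ 42.89°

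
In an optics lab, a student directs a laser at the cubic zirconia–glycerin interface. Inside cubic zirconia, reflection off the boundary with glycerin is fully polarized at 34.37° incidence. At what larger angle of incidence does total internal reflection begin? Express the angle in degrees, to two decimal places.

From Brewster, n₂/n₁ = tan θ_B = tan 34.37° = 0.6839.
Then sin θ_c = n₂/n₁ = 0.6839, so θ_c = arcsin 0.6839 = 43.15°.

θ_c ≈ 43.15°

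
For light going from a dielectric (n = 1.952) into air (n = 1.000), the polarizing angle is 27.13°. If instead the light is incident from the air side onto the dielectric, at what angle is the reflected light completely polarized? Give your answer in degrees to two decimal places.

θ_B' ≈ 62.87°

tan θ_B' = n₁/n₂ = 1/tan θ_B, so θ_B' = 90° − θ_B.
θ_B' = 90° − 27.13° = 62.87°.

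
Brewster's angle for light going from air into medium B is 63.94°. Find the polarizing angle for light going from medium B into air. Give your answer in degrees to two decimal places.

tan θ_B' = n₁/n₂ = 1/tan θ_B, so θ_B' = 90° − θ_B.
θ_B' = 90° − 63.94° = 26.06°.

θ_B' ≈ 26.06°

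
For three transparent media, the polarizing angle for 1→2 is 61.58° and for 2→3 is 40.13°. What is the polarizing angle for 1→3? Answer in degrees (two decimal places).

θ_B ≈ 57.30°

n₂/n₁ = tan 61.58° = 1.8479 and n₃/n₂ = tan 40.13° = 0.8430.
n₃/n₁ = 1.5577. Then tan θ_B(1→3) = n₃/n₁, so θ_B(1→3) = arctan(1.5577) = 57.30°.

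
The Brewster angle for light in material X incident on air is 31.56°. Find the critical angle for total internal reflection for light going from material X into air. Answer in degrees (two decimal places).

θ_c ≈ 37.90°

n₂/n₁ = tan 31.56° = 0.6142; the critical angle satisfies sin θ_c = n₂/n₁.
θ_c = arcsin(0.6142) = 37.90°.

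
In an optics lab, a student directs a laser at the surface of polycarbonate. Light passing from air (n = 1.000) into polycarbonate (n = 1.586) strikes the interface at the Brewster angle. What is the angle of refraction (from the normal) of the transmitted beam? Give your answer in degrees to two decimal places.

θ_t ≈ 32.23°

tan θ_B = n₂/n₁ = 1.586/1.000 = 1.5860, so θ_B = 57.77°.
The refracted ray is perpendicular to the reflected ray, so θ_t = 90° − θ_B = 32.23°.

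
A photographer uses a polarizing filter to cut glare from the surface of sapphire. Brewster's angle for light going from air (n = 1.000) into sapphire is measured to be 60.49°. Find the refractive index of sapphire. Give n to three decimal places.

Brewster's law: tan θ_B = n₂/n₁ (light incident in air, refracted into sapphire).
n₂ = n₁ tan θ_B = 1.000 × tan 60.49° = 1.767.

n ≈ 1.767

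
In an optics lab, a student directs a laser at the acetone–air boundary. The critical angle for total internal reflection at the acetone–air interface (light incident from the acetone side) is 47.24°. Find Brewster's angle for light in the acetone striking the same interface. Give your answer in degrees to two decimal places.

θ_B ≈ 36.29°

At the critical angle sin θ_c = n₂/n₁, giving n₂/n₁ = sin 47.24° = 0.7342.
Then tan θ_B = n₂/n₁ = 0.7342, so θ_B = arctan 0.7342 = 36.29°.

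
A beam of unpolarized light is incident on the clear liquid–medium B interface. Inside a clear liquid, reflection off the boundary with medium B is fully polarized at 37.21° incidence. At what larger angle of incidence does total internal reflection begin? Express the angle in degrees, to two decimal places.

tan θ_B = n₂/n₁ = tan 37.21° = 0.7593.
Total internal reflection: sin θ_c = n₂/n₁ = 0.7593.
θ_c = arcsin(0.7593) = 49.40°.

θ_c ≈ 49.40°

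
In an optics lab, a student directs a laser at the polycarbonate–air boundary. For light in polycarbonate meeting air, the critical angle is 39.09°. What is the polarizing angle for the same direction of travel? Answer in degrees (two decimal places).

sin θ_c = n₂/n₁, so n₂/n₁ = sin 39.09° = 0.6305.
Brewster: tan θ_B = n₂/n₁ = 0.6305.
θ_B = arctan(0.6305) = 32.23°.

θ_B ≈ 32.23°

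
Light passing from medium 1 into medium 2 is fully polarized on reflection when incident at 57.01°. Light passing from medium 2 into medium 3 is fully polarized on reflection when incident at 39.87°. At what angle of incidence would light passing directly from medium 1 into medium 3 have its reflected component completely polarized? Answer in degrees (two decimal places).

θ_B ≈ 52.15°

Each Brewster angle gives a ratio: n₂/n₁ = tan 57.01° = 1.5405, n₃/n₂ = tan 39.87° = 0.8352.
So n₃/n₁ = (n₂/n₁)(n₃/n₂) = 1.5405 × 0.8352 = 1.2866.
θ_B(1→3) = arctan(1.2866) = 52.15°.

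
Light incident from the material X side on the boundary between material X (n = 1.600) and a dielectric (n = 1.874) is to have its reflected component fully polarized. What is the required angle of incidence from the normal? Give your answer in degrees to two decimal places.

tan θ_B = n₂/n₁ = 1.874/1.600 = 1.1712. Taking the arctangent, θ_B = 49.51°.

θ_B ≈ 49.51°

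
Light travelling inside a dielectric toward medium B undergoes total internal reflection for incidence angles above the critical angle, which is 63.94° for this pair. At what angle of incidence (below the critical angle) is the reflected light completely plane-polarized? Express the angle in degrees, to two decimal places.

θ_B ≈ 41.93°

n₂/n₁ = sin θ_c = sin 63.94° = 0.8983.
tan θ_B equals the same ratio, so θ_B = arctan(0.8983) = 41.93°.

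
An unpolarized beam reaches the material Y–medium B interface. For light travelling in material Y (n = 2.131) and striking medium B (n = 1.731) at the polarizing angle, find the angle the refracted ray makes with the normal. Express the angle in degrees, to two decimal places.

θ_B = arctan(n₂/n₁) = arctan(1.731/2.131) = 39.09°.
The refracted ray is perpendicular to the reflected ray, so θ_t = 90° − θ_B = 50.91°.

θ_t ≈ 50.91°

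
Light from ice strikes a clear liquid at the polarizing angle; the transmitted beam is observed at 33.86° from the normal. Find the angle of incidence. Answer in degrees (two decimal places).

Since the reflected and refracted rays are at right angles at the polarizing angle, θ_B + θ_t = 90°.
So θ_B = 90° − θ_t = 90° − 33.86° = 56.14°.

θ_B ≈ 56.14°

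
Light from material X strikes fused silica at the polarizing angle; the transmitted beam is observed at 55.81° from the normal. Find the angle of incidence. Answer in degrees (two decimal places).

θ_B ≈ 34.19°

Since the reflected and refracted rays are at right angles at the polarizing angle, θ_B + θ_t = 90°.
θ_B = 90° − 55.81° = 34.19°.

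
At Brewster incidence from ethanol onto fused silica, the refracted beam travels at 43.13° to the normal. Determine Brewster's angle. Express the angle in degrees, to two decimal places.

θ_B ≈ 46.87°

Since the reflected and refracted rays are at right angles at the polarizing angle, θ_B + θ_t = 90°.
θ_B = 90° − 43.13° = 46.87°.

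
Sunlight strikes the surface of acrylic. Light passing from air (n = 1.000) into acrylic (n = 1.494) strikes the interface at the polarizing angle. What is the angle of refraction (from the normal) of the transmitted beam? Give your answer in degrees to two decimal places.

θ_t ≈ 33.80°

tan θ_B = n₂/n₁ = 1.494/1.000 = 1.4940, so θ_B = 56.20°.
At Brewster's angle the reflected and refracted rays are perpendicular, so θ_t = 90° − θ_B = 90° − 56.20° = 33.80°.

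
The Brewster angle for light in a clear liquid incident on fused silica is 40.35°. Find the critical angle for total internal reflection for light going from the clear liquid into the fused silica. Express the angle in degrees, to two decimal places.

n₂/n₁ = tan 40.35° = 0.8496; the critical angle satisfies sin θ_c = n₂/n₁.
θ_c = arcsin(0.8496) = 58.16°.

θ_c ≈ 58.16°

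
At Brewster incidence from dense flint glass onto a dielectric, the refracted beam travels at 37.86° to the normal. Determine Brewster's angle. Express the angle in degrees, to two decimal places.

θ_B ≈ 52.14°

Brewster's condition makes the reflected and refracted beams perpendicular: θ_B + θ_t = 90°.
θ_B = 90° − 37.86° = 52.14°.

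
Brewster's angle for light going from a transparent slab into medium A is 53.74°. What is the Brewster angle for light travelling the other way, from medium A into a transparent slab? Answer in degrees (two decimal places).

tan θ_B' = n₁/n₂ = 1/tan θ_B, so θ_B' = 90° − θ_B.
θ_B' = 90° − 53.74° = 36.26°.

θ_B' ≈ 36.26°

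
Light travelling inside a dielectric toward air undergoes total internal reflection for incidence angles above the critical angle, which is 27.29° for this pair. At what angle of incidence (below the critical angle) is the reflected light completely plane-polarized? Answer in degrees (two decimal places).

sin θ_c = n₂/n₁, so n₂/n₁ = sin 27.29° = 0.4585.
Brewster: tan θ_B = n₂/n₁ = 0.4585.
θ_B = arctan(0.4585) = 24.63°.

θ_B ≈ 24.63°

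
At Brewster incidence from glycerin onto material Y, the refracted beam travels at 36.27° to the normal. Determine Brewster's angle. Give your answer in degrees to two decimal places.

Brewster's condition makes the reflected and refracted beams perpendicular: θ_B + θ_t = 90°.
θ_B = 90° − 36.27° = 53.73°.

θ_B ≈ 53.73°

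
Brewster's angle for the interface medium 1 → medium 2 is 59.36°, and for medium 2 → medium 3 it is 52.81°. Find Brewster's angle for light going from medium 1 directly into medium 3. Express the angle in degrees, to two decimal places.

Each Brewster angle gives a ratio: n₂/n₁ = tan 59.36° = 1.6882, n₃/n₂ = tan 52.81° = 1.3179.
n₃/n₁ = 2.2249. Then tan θ_B(1→3) = n₃/n₁, so θ_B(1→3) = arctan(2.2249) = 65.80°.

θ_B ≈ 65.80°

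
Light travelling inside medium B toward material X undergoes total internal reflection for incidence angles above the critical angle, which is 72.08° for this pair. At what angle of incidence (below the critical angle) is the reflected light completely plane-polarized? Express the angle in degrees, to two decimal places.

θ_B ≈ 43.58°

sin θ_c = n₂/n₁, so n₂/n₁ = sin 72.08° = 0.9515.
Brewster: tan θ_B = n₂/n₁ = 0.9515.
θ_B = arctan(0.9515) = 43.58°.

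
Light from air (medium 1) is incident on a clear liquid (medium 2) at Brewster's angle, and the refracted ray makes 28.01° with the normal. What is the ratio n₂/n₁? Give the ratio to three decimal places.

n₂/n₁ ≈ 1.880

θ_B + θ_t = 90°, so θ_B = 90° − 28.01° = 61.99°.
Then n₂/n₁ = tan θ_B = tan 61.99° = 1.880.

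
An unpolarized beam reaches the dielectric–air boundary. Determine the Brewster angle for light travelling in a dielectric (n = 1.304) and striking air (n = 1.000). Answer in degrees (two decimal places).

tan θ_B = n₂/n₁ = 1.000/1.304 = 0.7669. Taking the arctangent, θ_B = 37.48°.

θ_B ≈ 37.48°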